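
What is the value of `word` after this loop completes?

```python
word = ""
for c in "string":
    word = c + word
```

Reverse 'string'
`word` takes the values: "" → "s" → "ts" → "rts" → "irts" → "nirts" → "gnirts"

Answer: "gnirts"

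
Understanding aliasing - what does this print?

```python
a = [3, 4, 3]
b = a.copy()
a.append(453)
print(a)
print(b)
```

Key concept: list.copy() creates independent copy.
Step by step:
`a = [3, 4, 3]` → a = [3, 4, 3]
`b = a.copy()` → b = [3, 4, 3]
`a.append(453)` → a = [3, 4, 3, 453]
`print(a)` → prints [3, 4, 3, 453]
`print(b)` → prints [3, 4, 3]

Answer:
[3, 4, 3, 453]
[3, 4, 3]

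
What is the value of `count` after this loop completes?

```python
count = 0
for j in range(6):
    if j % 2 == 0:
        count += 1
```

Count numbers divisible by 2 in range(6)
`count` takes the values: 0 → 1 → 2 → 3

Answer: 3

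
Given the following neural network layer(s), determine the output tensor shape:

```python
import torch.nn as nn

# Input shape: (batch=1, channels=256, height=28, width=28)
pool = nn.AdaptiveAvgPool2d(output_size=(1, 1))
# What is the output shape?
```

Input: (1, 256, 28, 28) -> Output: (1, 256, 1, 1)

Answer: (1, 256, 1, 1)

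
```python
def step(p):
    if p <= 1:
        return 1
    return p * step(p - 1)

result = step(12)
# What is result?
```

step(12) = 12 * 11 * 10 * 9 * 8 * 7 * 6 * 5 * 4 * 3 * 2 * 1 = 479001600

Answer: 479001600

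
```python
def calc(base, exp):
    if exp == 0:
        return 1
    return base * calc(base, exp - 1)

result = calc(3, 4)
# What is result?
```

calc(3, 4) = 3 * 3 * 3 * 3 = 81

Answer: 81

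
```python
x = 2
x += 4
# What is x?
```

Trace:
`x = 2` → x = 2
`x += 4` → x = 6
So x = 6

Answer: 6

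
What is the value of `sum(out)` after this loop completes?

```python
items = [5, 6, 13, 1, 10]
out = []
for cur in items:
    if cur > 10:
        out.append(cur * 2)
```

Sum of doubled values > 10
`out` takes the values: [] → [26]
So `sum(out)` = 26

Answer: 26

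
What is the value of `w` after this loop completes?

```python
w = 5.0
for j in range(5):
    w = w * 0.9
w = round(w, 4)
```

Exponential decay: 5.0 * 0.9^5
`w` takes the values: 5.0 → 4.5 → 4.05 → 3.645 → 3.2805 → 2.95245 → 2.9525

Answer: 2.9525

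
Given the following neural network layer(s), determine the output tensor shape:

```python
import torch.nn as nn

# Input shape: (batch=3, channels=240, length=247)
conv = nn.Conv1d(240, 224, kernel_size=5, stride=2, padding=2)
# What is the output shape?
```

Input: (3, 240, 247) -> Output: (3, 224, 124)

Answer: (3, 224, 124)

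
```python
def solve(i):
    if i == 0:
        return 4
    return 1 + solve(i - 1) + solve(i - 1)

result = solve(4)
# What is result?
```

solve(i) = 1 + 2·solve(i-1), solve(0)=4. Closed form: (4+1)·2^4 - 1 = 79.

Answer: 79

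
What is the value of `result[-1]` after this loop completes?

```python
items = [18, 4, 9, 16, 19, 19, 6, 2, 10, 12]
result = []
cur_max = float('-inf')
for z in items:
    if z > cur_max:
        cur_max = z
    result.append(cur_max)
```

Running max ends at 19
`result` takes the values: [] → [18] → [18, 18] → [18, 18, 18] → [18, 18, 18, 18] → [18, 18, 18, 18, 19] → [18, 18, 18, 18, 19, 19] → [18, 18, 18, 18, 19, 19, 19] → [18, 18, 18, 18, 19, 19, 19, 19] → [18, 18, 18, 18, 19, 19, 19, 19, 19] → [18, 18, 18, 18, 19, 19, 19, 19, 19, 19]
So `result[-1]` = 19

Answer: 19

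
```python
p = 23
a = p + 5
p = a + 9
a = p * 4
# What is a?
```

Trace:
`p = 23` → p = 23
`a = p + 5` → a = 28
`p = a + 9` → p = 37
`a = p * 4` → a = 148
So a = 148

Answer: 148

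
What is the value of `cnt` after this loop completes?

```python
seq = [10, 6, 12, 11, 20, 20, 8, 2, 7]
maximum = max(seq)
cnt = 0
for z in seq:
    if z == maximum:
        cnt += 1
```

Count of max value 20 in [10, 6, 12, 11, 20, 20, 8, 2, 7]
`cnt` takes the values: 0 → 1 → 2

Answer: 2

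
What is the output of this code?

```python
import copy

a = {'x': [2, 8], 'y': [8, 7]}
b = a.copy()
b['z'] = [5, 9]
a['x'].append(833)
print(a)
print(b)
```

Key concept: shallow copy of dict with mutable values.
Step by step:
`a = {'x': [2, 8], 'y': [8, 7]}` → a = {'x': [2, 8], 'y': [8, 7]}
`b = a.copy()` → b = {'x': [2, 8], 'y': [8, 7]}
`b['z'] = [5, 9]` → b = {'x': [2, 8], 'y': [8, 7], 'z': [5, 9]}
`a['x'].append(833)` → a = {'x': [2, 8, 833], 'y': [8, 7]}; b = {'x': [2, 8, 833], 'y': [8, 7], 'z': [5, 9]}
`print(a)` → prints {'x': [2, 8, 833], 'y': [8, 7]}
`print(b)` → prints {'x': [2, 8, 833], 'y': [8, 7], 'z': [5, 9]}

Answer:
{'x': [2, 8, 833], 'y': [8, 7]}
{'x': [2, 8, 833], 'y': [8, 7], 'z': [5, 9]}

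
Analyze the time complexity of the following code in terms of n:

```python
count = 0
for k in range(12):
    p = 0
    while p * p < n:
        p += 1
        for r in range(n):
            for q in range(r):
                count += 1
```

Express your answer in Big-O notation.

Each loop level contributes: 1 × √n × n × n. Multiplying the contributions gives O(n^2√n).

Answer: O(n^2√n)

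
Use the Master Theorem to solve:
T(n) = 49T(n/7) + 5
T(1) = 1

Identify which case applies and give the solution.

a=49, b=7, f(n)=5. log_7(49) = 2. Since c=0 < 2, Case 1 applies: T(n) = Θ(n^log_b(a)) = O(n^2).

Answer: O(n^2) - Case 1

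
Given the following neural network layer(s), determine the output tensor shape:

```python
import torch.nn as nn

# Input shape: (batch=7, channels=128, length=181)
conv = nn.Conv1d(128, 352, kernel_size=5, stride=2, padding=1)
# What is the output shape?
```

Input: (7, 128, 181) -> Output: (7, 352, 90)

Answer: (7, 352, 90)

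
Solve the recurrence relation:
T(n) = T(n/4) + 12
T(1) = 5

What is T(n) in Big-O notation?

Each step divides n by 4 and adds 12. After log_4(n) steps we reach T(1)=5. So T(n) = 12·log_4(n) + 5 = O(log n).

Answer: O(log n)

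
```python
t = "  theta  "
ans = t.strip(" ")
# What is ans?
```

Trace:
`t = "  theta  "` → t = '  theta  '
`ans = t.strip(" ")` → ans = 'theta'
So ans = 'theta'

Answer: 'theta'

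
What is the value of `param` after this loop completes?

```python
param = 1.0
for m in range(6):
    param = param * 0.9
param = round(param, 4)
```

Exponential decay: 1.0 * 0.9^6
`param` takes the values: 1.0 → 0.9 → 0.81 → 0.729 → 0.6561 → 0.59049 → 0.531441 → 0.5314

Answer: 0.5314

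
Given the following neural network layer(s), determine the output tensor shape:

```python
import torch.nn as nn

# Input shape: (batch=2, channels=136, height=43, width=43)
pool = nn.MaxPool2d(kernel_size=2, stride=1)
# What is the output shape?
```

Input: (2, 136, 43, 43) -> Output: (2, 136, 42, 42)

Answer: (2, 136, 42, 42)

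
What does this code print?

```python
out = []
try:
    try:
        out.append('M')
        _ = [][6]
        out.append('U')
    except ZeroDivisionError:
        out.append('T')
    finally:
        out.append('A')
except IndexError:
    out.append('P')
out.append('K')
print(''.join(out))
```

Execution trace: 'M' (try body) → 'A' (finally) → 'P' (outer except IndexError) → 'K' (after the try/except). Output: MAPK

Answer: MAPK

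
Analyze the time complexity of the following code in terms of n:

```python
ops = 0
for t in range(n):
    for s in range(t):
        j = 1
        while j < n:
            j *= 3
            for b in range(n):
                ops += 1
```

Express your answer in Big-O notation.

Each loop level contributes: n × n × log n × n. Multiplying the contributions gives O(n^3 log n).

Answer: O(n^3 log n)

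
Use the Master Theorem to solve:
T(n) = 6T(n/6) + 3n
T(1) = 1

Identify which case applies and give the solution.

a=6, b=6, f(n)=3n. log_6(6) = 1. Since c=1 = 1, Case 2 applies: T(n) = Θ(n^log_b(a) · log n) = O(n log n).

Answer: O(n log n) - Case 2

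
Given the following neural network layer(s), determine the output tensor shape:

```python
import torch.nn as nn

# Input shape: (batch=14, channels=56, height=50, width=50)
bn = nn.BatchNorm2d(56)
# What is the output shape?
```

Input: (14, 56, 50, 50) -> Output: (14, 56, 50, 50)

Answer: (14, 56, 50, 50)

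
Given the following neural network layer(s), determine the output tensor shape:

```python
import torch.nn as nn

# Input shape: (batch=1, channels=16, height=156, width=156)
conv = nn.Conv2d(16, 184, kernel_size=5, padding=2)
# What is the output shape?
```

Input: (1, 16, 156, 156) -> Output: (1, 184, 156, 156)

Answer: (1, 184, 156, 156)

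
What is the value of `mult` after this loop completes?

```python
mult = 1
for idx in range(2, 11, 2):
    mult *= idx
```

Product of even numbers 2 to 10
`mult` takes the values: 1 → 2 → 8 → 48 → 384 → 3840

Answer: 3840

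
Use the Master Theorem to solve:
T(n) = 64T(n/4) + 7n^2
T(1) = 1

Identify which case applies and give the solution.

a=64, b=4, f(n)=7n^2. log_4(64) = 3. Since c=2 < 3, Case 1 applies: T(n) = Θ(n^log_b(a)) = O(n^3).

Answer: O(n^3) - Case 1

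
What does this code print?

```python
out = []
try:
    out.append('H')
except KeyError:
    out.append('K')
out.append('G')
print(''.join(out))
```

Execution trace: 'H' (try body, no exception) → 'G' (after the try/except). Output: HG

Answer: HG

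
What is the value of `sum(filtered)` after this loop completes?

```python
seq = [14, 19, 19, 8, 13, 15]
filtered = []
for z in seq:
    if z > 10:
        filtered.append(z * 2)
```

Sum of doubled values > 10
`filtered` takes the values: [] → [28] → [28, 38] → [28, 38, 38] → [28, 38, 38, 26] → [28, 38, 38, 26, 30]
So `sum(filtered)` = 160

Answer: 160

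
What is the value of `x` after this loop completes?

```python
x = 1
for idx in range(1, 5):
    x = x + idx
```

Start at 1, add 1 through 4
`x` takes the values: 1 → 2 → 4 → 7 → 11

Answer: 11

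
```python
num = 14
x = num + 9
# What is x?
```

Trace:
`num = 14` → num = 14
`x = num + 9` → x = 23
So x = 23

Answer: 23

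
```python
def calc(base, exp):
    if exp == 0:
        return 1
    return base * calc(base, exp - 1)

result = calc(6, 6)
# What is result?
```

calc(6, 6) = 6 * 6 * 6 * 6 * 6 * 6 = 46656

Answer: 46656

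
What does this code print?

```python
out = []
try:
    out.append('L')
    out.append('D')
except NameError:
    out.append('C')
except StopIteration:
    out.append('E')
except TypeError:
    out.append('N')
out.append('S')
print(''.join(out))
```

Execution trace: 'L' (try body) → 'D' (try body, no exception) → 'S' (after the try/except). Output: LDS

Answer: LDS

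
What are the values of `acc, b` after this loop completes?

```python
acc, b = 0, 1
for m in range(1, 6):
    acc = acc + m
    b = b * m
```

Sum and factorial of 1 to 5
`acc, b` takes the values: (0, 1) → (1, 1) → (3, 1) → (3, 2) → (6, 2) → (6, 6) → (10, 6) → (10, 24) → (15, 24) → (15, 120)

Answer: 15, 120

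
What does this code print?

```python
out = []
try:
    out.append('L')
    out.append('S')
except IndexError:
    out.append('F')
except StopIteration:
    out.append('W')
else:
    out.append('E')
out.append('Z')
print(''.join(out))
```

Execution trace: 'L' (try body) → 'S' (try body, no exception) → 'E' (else) → 'Z' (after the try/except). Output: LSEZ

Answer: LSEZ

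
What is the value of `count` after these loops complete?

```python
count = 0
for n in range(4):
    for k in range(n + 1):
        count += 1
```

Triangle: 1 + 2 + ... + 4
`count` takes the values: 0 → 1 → 2 → 3 → 4 → 5 → 6 → 7 → 8 → 9 → 10

Answer: 10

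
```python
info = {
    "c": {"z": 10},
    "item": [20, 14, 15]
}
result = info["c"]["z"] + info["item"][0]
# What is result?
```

Trace:
`info = { ...` → info = {'c': {'z': 10}, 'item': [20, 14, 15]}
`result = info["c"]["z"] + info["item"][0]` → result = 30
So result = 30

Answer: 30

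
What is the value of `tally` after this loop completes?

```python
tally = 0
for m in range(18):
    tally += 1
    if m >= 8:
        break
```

Loop breaks when m reaches 8, tally is 9
`tally` takes the values: 0 → 1 → 2 → 3 → 4 → 5 → 6 → 7 → 8 → 9

Answer: 9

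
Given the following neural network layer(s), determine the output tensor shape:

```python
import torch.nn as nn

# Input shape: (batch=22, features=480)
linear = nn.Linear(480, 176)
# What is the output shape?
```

Input: (22, 480) -> Output: (22, 176)

Answer: (22, 176)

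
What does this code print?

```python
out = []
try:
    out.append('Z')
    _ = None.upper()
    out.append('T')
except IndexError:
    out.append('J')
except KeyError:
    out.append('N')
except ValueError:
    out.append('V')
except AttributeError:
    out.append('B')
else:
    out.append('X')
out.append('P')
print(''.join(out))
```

Execution trace: 'Z' (try body) → 'B' (except AttributeError) → 'P' (after the try/except). Output: ZBP

Answer: ZBP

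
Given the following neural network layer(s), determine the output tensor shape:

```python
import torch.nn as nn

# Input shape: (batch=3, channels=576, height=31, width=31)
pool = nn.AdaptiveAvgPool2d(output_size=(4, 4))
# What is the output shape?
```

Input: (3, 576, 31, 31) -> Output: (3, 576, 4, 4)

Answer: (3, 576, 4, 4)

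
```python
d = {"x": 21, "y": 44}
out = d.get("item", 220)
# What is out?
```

Trace:
`d = {"x": 21, "y": 44}` → d = {'x': 21, 'y': 44}
`out = d.get("item", 220)` → out = 220
So out = 220

Answer: 220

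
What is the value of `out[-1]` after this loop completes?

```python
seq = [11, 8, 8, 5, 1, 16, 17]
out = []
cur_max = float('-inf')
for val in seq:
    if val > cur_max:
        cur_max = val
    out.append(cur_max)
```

Running max ends at 17
`out` takes the values: [] → [11] → [11, 11] → [11, 11, 11] → [11, 11, 11, 11] → [11, 11, 11, 11, 11] → [11, 11, 11, 11, 11, 16] → [11, 11, 11, 11, 11, 16, 17]
So `out[-1]` = 17

Answer: 17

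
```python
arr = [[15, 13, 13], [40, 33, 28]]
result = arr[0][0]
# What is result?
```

Trace:
`arr = [[15, 13, 13], [40, 33, 28]]` → arr = [[15, 13, 13], [40, 33, 28]]
`result = arr[0][0]` → result = 15
So result = 15

Answer: 15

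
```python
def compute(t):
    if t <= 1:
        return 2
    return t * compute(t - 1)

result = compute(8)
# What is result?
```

compute(8) = 8 * 7 * 6 * 5 * 4 * 3 * 2 * 2 = 80640

Answer: 80640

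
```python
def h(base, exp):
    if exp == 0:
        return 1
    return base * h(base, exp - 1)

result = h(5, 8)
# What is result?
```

h(5, 8) = 5 * 5 * 5 * 5 * 5 * 5 * 5 * 5 = 390625

Answer: 390625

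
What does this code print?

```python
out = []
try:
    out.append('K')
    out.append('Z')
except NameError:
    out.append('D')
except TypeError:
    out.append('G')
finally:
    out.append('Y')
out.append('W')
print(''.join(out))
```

Execution trace: 'K' (try body) → 'Z' (try body, no exception) → 'Y' (finally) → 'W' (after the try/except). Output: KZYW

Answer: KZYW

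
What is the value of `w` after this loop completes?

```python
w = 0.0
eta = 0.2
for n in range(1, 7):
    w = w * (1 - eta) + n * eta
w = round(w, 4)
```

Moving average with lr=0.2
`w` takes the values: 0.0 → 0.2 → 0.56 → 1.048 → 1.6384 → 2.31072 → 3.048576 → 3.0486

Answer: 3.0486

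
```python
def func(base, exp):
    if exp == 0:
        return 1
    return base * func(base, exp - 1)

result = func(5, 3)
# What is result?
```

func(5, 3) = 5 * 5 * 5 = 125

Answer: 125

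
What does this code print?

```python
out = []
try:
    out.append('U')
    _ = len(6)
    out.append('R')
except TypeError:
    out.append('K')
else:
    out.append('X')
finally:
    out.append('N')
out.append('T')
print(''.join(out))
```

Execution trace: 'U' (try body) → 'K' (except TypeError) → 'N' (finally) → 'T' (after the try/except). Output: UKNT

Answer: UKNT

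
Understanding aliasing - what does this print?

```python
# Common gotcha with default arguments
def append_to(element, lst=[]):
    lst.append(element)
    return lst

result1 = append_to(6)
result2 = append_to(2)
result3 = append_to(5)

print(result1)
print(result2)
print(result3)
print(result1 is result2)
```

Key concept: mutable default argument gotcha.
Step by step:
`result1 = append_to(6)` → result1 = [6]
`result2 = append_to(2)` → result1 = [6, 2] (same object as result2); result2 = [6, 2] (same object as result1)
`result3 = append_to(5)` → result1 = [6, 2, 5] (same object as result2, result3); result2 = [6, 2, 5] (same object as result1, result3); result3 = [6, 2, 5] (same object as result1, result2)
`print(result1)` → prints [6, 2, 5]
`print(result2)` → prints [6, 2, 5]
`print(result3)` → prints [6, 2, 5]
`print(result1 is result2)` → prints True

Answer:
[6, 2, 5]
[6, 2, 5]
[6, 2, 5]
True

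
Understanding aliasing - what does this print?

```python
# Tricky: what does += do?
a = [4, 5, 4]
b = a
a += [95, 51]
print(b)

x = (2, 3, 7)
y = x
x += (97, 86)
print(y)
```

Key concept: += behavior differs for mutable vs immutable.
Step by step:
`a = [4, 5, 4]` → a = [4, 5, 4]
`b = a` → b = [4, 5, 4] (same object as a)
`a += [95, 51]` → a = [4, 5, 4, 95, 51] (same object as b); b = [4, 5, 4, 95, 51] (same object as a)
`print(b)` → prints [4, 5, 4, 95, 51]
`x = (2, 3, 7)` → x = (2, 3, 7)
`y = x` → y = (2, 3, 7)
`x += (97, 86)` → x = (2, 3, 7, 97, 86)
`print(y)` → prints (2, 3, 7)

Answer:
[4, 5, 4, 95, 51]
(2, 3, 7)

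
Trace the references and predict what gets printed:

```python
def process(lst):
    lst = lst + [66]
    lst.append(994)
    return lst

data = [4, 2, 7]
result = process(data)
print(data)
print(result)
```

Key concept: rebinding parameter vs mutation.
Step by step:
`data = [4, 2, 7]` → data = [4, 2, 7]
`result = process(data)` → result = [4, 2, 7, 66, 994]
`print(data)` → prints [4, 2, 7]
`print(result)` → prints [4, 2, 7, 66, 994]

Answer:
[4, 2, 7]
[4, 2, 7, 66, 994]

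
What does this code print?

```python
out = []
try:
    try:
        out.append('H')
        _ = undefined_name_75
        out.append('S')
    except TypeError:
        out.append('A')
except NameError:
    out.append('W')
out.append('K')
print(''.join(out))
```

Execution trace: 'H' (try body) → 'W' (outer except NameError) → 'K' (after the try/except). Output: HWK

Answer: HWK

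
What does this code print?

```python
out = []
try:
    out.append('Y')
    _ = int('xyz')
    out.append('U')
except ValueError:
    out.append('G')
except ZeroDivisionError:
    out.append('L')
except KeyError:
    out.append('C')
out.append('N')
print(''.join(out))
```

Execution trace: 'Y' (try body) → 'G' (except ValueError) → 'N' (after the try/except). Output: YGN

Answer: YGN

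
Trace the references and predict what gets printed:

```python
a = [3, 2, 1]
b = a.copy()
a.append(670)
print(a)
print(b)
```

Key concept: list.copy() creates independent copy.
Step by step:
`a = [3, 2, 1]` → a = [3, 2, 1]
`b = a.copy()` → b = [3, 2, 1]
`a.append(670)` → a = [3, 2, 1, 670]
`print(a)` → prints [3, 2, 1, 670]
`print(b)` → prints [3, 2, 1]

Answer:
[3, 2, 1, 670]
[3, 2, 1]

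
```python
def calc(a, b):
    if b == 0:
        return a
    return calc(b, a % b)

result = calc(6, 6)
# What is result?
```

calc(6, 6) -> calc(6, 0) -> 6

Answer: 6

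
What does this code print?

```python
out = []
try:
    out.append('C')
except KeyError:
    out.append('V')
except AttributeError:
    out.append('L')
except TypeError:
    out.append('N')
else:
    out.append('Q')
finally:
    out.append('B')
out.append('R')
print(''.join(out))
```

Execution trace: 'C' (try body, no exception) → 'Q' (else) → 'B' (finally) → 'R' (after the try/except). Output: CQBR

Answer: CQBR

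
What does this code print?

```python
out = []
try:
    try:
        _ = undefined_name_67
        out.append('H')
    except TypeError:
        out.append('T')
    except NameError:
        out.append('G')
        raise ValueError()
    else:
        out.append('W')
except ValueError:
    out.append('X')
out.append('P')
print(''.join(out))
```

Execution trace: 'G' (inner except NameError) → 'X' (outer except ValueError) → 'P' (after the try/except). Output: GXP

Answer: GXP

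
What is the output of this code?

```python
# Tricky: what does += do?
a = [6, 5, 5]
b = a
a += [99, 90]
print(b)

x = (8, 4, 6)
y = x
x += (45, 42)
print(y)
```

Key concept: += behavior differs for mutable vs immutable.
Step by step:
`a = [6, 5, 5]` → a = [6, 5, 5]
`b = a` → b = [6, 5, 5] (same object as a)
`a += [99, 90]` → a = [6, 5, 5, 99, 90] (same object as b); b = [6, 5, 5, 99, 90] (same object as a)
`print(b)` → prints [6, 5, 5, 99, 90]
`x = (8, 4, 6)` → x = (8, 4, 6)
`y = x` → y = (8, 4, 6)
`x += (45, 42)` → x = (8, 4, 6, 45, 42)
`print(y)` → prints (8, 4, 6)

Answer:
[6, 5, 5, 99, 90]
(8, 4, 6)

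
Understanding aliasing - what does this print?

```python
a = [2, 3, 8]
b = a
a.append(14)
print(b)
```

Key concept: basic list aliasing.
Step by step:
`a = [2, 3, 8]` → a = [2, 3, 8]
`b = a` → b = [2, 3, 8] (same object as a)
`a.append(14)` → a = [2, 3, 8, 14] (same object as b); b = [2, 3, 8, 14] (same object as a)
`print(b)` → prints [2, 3, 8, 14]

Answer: [2, 3, 8, 14]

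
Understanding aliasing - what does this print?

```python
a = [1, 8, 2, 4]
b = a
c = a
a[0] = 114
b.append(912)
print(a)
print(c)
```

Key concept: multiple aliases.
Step by step:
`a = [1, 8, 2, 4]` → a = [1, 8, 2, 4]
`b = a` → b = [1, 8, 2, 4] (same object as a)
`c = a` → c = [1, 8, 2, 4] (same object as a, b)
`a[0] = 114` → a = [114, 8, 2, 4] (same object as b, c); b = [114, 8, 2, 4] (same object as a, c); c = [114, 8, 2, 4] (same object as a, b)
`b.append(912)` → a = [114, 8, 2, 4, 912] (same object as b, c); b = [114, 8, 2, 4, 912] (same object as a, c); c = [114, 8, 2, 4, 912] (same object as a, b)
`print(a)` → prints [114, 8, 2, 4, 912]
`print(c)` → prints [114, 8, 2, 4, 912]

Answer:
[114, 8, 2, 4, 912]
[114, 8, 2, 4, 912]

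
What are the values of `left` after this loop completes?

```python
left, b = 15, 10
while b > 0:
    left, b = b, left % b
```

GCD of 15 and 10
`left` takes the values: 15 → 10 → 5

Answer: 5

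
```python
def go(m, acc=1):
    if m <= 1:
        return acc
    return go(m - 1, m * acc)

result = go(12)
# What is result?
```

Accumulator trace (n, acc): (12, 1) -> (11, 12) -> (10, 132) -> (9, 1320) -> (8, 11880) -> (7, 95040) -> (6, 665280) -> (5, 3991680) -> (4, 19958400) -> (3, 79833600) -> (2, 239500800) -> (1, 479001600) -> return 479001600

Answer: 479001600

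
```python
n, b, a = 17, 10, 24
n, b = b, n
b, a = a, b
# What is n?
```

Trace:
`n, b, a = 17, 10, 24` → n = 17; b = 10; a = 24
`n, b = b, n` → n = 10; b = 17
`b, a = a, b` → b = 24; a = 17
So n = 10

Answer: 10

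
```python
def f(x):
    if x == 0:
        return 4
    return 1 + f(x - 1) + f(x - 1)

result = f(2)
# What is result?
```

f(x) = 1 + 2·f(x-1), f(0)=4. Closed form: (4+1)·2^2 - 1 = 19.

Answer: 19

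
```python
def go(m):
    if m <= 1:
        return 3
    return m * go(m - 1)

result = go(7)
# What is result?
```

go(7) = 7 * 6 * 5 * 4 * 3 * 2 * 3 = 15120

Answer: 15120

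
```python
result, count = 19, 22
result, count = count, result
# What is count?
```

Trace:
`result, count = 19, 22` → result = 19; count = 22
`result, count = count, result` → result = 22; count = 19
So count = 19

Answer: 19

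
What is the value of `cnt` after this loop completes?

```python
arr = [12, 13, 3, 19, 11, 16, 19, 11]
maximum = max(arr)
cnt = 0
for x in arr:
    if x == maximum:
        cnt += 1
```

Count of max value 19 in [12, 13, 3, 19, 11, 16, 19, 11]
`cnt` takes the values: 0 → 1 → 2

Answer: 2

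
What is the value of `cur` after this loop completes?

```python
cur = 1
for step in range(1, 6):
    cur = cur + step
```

Start at 1, add 1 through 5
`cur` takes the values: 1 → 2 → 4 → 7 → 11 → 16

Answer: 16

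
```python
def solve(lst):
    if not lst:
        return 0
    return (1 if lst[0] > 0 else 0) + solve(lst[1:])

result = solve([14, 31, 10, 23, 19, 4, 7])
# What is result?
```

Count of positive elements in [14, 31, 10, 23, 19, 4, 7] = 7

Answer: 7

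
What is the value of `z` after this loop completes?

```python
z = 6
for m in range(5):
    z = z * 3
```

Multiply by 3, 5 times: 6 * 3^5 = 1458
`z` takes the values: 6 → 18 → 54 → 162 → 486 → 1458

Answer: 1458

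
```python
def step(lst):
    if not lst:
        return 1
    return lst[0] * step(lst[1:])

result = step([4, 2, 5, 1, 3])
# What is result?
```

Product over [4, 2, 5, 1, 3] = 4 * 2 * 5 * 1 * 3 = 120

Answer: 120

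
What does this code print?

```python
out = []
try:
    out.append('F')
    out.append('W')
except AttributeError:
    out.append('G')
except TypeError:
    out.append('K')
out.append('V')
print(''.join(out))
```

Execution trace: 'F' (try body) → 'W' (try body, no exception) → 'V' (after the try/except). Output: FWV

Answer: FWV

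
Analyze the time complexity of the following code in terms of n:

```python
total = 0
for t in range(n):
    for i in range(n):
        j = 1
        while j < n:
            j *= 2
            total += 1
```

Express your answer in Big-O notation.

Each loop level contributes: n × n × log n. Multiplying the contributions gives O(n^2 log n).

Answer: O(n^2 log n)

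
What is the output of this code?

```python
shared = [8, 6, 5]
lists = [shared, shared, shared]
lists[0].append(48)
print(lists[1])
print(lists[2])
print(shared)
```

Key concept: list of same reference.
Step by step:
`shared = [8, 6, 5]` → shared = [8, 6, 5]
`lists = [shared, shared, shared]` → lists = [[8, 6, 5], [8, 6, 5], [8, 6, 5]]
`lists[0].append(48)` → shared = [8, 6, 5, 48]; lists = [[8, 6, 5, 48], [8, 6, 5, 48], [8, 6, 5, 48]]
`print(lists[1])` → prints [8, 6, 5, 48]
`print(lists[2])` → prints [8, 6, 5, 48]
`print(shared)` → prints [8, 6, 5, 48]

Answer:
[8, 6, 5, 48]
[8, 6, 5, 48]
[8, 6, 5, 48]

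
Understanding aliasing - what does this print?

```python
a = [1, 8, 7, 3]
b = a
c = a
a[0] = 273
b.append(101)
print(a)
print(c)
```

Key concept: multiple aliases.
Step by step:
`a = [1, 8, 7, 3]` → a = [1, 8, 7, 3]
`b = a` → b = [1, 8, 7, 3] (same object as a)
`c = a` → c = [1, 8, 7, 3] (same object as a, b)
`a[0] = 273` → a = [273, 8, 7, 3] (same object as b, c); b = [273, 8, 7, 3] (same object as a, c); c = [273, 8, 7, 3] (same object as a, b)
`b.append(101)` → a = [273, 8, 7, 3, 101] (same object as b, c); b = [273, 8, 7, 3, 101] (same object as a, c); c = [273, 8, 7, 3, 101] (same object as a, b)
`print(a)` → prints [273, 8, 7, 3, 101]
`print(c)` → prints [273, 8, 7, 3, 101]

Answer:
[273, 8, 7, 3, 101]
[273, 8, 7, 3, 101]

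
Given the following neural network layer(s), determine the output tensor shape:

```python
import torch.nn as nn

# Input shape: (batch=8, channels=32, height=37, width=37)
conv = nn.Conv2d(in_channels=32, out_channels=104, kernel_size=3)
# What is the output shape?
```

Input: (8, 32, 37, 37) -> Output: (8, 104, 35, 35)

Answer: (8, 104, 35, 35)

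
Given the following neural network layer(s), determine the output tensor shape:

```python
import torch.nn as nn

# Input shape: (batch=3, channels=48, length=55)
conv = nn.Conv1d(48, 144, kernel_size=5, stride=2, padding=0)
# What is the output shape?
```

Input: (3, 48, 55) -> Output: (3, 144, 26)

Answer: (3, 144, 26)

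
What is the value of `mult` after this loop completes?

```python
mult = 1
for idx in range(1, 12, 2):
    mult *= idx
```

Product of 1, 3, 5, ... up to 11
`mult` takes the values: 1 → 3 → 15 → 105 → 945 → 10395

Answer: 10395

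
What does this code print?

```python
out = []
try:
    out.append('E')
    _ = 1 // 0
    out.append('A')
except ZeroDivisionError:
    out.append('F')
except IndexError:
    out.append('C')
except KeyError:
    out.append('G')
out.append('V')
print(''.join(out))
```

Execution trace: 'E' (try body) → 'F' (except ZeroDivisionError) → 'V' (after the try/except). Output: EFV

Answer: EFV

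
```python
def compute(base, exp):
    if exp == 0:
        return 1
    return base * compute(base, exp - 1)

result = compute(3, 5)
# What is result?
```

compute(3, 5) = 3 * 3 * 3 * 3 * 3 = 243

Answer: 243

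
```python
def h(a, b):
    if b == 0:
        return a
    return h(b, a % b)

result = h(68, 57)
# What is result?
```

h(68, 57) -> h(57, 11) -> h(11, 2) -> h(2, 1) -> h(1, 0) -> 1

Answer: 1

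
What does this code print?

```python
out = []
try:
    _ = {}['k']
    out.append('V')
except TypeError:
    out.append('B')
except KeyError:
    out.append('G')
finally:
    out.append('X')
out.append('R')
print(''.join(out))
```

Execution trace: 'G' (except KeyError) → 'X' (finally) → 'R' (after the try/except). Output: GXR

Answer: GXR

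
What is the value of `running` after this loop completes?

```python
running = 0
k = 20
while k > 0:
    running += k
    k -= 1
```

Sum 20 down to 1
`running` takes the values: 0 → 20 → 39 → 57 → 74 → 90 → 105 → 119 → 132 → 144 → 155 → 165 → 174 → 182 → 189 → 195 → 200 → 204 → 207 → 209 → 210

Answer: 210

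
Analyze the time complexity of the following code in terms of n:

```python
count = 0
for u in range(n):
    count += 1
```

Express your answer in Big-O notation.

Each loop level contributes: n. Multiplying the contributions gives O(n).

Answer: O(n)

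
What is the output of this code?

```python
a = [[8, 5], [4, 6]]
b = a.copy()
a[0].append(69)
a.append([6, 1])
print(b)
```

Key concept: shallow copy with nested lists.
Step by step:
`a = [[8, 5], [4, 6]]` → a = [[8, 5], [4, 6]]
`b = a.copy()` → b = [[8, 5], [4, 6]]
`a[0].append(69)` → a = [[8, 5, 69], [4, 6]]; b = [[8, 5, 69], [4, 6]]
`a.append([6, 1])` → a = [[8, 5, 69], [4, 6], [6, 1]]
`print(b)` → prints [[8, 5, 69], [4, 6]]

Answer: [[8, 5, 69], [4, 6]]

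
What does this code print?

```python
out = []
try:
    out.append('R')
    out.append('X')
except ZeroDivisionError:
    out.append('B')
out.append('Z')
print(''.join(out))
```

Execution trace: 'R' (try body) → 'X' (try body, no exception) → 'Z' (after the try/except). Output: RXZ

Answer: RXZ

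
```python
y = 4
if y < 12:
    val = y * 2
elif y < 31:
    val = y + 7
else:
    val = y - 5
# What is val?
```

Trace:
`y = 4` → y = 4
`if y < 12: ...` → y < 12 is True → val = 8
So val = 8

Answer: 8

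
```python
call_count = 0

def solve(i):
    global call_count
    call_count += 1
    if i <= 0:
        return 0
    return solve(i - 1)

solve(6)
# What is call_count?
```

Linear recursion stepping by 1: 7 calls from i=6 down to ≤0.

Answer: 7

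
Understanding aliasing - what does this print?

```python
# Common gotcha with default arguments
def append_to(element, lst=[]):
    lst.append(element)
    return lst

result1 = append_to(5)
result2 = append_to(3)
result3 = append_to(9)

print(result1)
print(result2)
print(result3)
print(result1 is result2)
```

Key concept: mutable default argument gotcha.
Step by step:
`result1 = append_to(5)` → result1 = [5]
`result2 = append_to(3)` → result1 = [5, 3] (same object as result2); result2 = [5, 3] (same object as result1)
`result3 = append_to(9)` → result1 = [5, 3, 9] (same object as result2, result3); result2 = [5, 3, 9] (same object as result1, result3); result3 = [5, 3, 9] (same object as result1, result2)
`print(result1)` → prints [5, 3, 9]
`print(result2)` → prints [5, 3, 9]
`print(result3)` → prints [5, 3, 9]
`print(result1 is result2)` → prints True

Answer:
[5, 3, 9]
[5, 3, 9]
[5, 3, 9]
True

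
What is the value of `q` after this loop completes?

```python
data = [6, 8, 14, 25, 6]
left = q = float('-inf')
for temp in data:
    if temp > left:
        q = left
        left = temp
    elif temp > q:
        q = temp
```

Second largest (with repeats) in [6, 8, 14, 25, 6]
`q` takes the values: -inf → 6 → 8 → 14

Answer: 14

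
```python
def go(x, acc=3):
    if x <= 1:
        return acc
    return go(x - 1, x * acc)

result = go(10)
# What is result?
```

Accumulator trace (n, acc): (10, 3) -> (9, 30) -> (8, 270) -> (7, 2160) -> (6, 15120) -> (5, 90720) -> (4, 453600) -> (3, 1814400) -> (2, 5443200) -> (1, 10886400) -> return 10886400

Answer: 10886400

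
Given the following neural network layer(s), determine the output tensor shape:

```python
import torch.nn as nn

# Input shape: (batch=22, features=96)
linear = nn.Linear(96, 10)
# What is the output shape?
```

Input: (22, 96) -> Output: (22, 10)

Answer: (22, 10)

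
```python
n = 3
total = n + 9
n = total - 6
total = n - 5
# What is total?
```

Trace:
`n = 3` → n = 3
`total = n + 9` → total = 12
`n = total - 6` → n = 6
`total = n - 5` → total = 1
So total = 1

Answer: 1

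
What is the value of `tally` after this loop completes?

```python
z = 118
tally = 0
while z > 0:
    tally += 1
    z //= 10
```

Count digits by repeated division by 10
`tally` takes the values: 0 → 1 → 2 → 3

Answer: 3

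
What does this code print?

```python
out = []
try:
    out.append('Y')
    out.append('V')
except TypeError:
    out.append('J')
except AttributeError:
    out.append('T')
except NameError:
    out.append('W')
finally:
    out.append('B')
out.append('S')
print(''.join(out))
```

Execution trace: 'Y' (try body) → 'V' (try body, no exception) → 'B' (finally) → 'S' (after the try/except). Output: YVBS

Answer: YVBS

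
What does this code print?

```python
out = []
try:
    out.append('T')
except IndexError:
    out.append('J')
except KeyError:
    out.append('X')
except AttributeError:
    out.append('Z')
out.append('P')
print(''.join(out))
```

Execution trace: 'T' (try body, no exception) → 'P' (after the try/except). Output: TP

Answer: TP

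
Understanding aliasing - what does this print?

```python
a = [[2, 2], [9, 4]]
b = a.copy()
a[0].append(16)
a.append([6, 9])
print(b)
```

Key concept: shallow copy with nested lists.
Step by step:
`a = [[2, 2], [9, 4]]` → a = [[2, 2], [9, 4]]
`b = a.copy()` → b = [[2, 2], [9, 4]]
`a[0].append(16)` → a = [[2, 2, 16], [9, 4]]; b = [[2, 2, 16], [9, 4]]
`a.append([6, 9])` → a = [[2, 2, 16], [9, 4], [6, 9]]
`print(b)` → prints [[2, 2, 16], [9, 4]]

Answer: [[2, 2, 16], [9, 4]]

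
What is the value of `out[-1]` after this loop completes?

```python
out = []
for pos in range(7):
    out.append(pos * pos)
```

Last element of squares 0 to 6
`out` takes the values: [] → [0] → [0, 1] → [0, 1, 4] → [0, 1, 4, 9] → [0, 1, 4, 9, 16] → [0, 1, 4, 9, 16, 25] → [0, 1, 4, 9, 16, 25, 36]
So `out[-1]` = 36

Answer: 36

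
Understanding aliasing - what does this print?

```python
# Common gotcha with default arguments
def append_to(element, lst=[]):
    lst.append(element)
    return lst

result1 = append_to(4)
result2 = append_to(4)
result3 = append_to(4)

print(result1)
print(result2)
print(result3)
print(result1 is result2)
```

Key concept: mutable default argument gotcha.
Step by step:
`result1 = append_to(4)` → result1 = [4]
`result2 = append_to(4)` → result1 = [4, 4] (same object as result2); result2 = [4, 4] (same object as result1)
`result3 = append_to(4)` → result1 = [4, 4, 4] (same object as result2, result3); result2 = [4, 4, 4] (same object as result1, result3); result3 = [4, 4, 4] (same object as result1, result2)
`print(result1)` → prints [4, 4, 4]
`print(result2)` → prints [4, 4, 4]
`print(result3)` → prints [4, 4, 4]
`print(result1 is result2)` → prints True

Answer:
[4, 4, 4]
[4, 4, 4]
[4, 4, 4]
True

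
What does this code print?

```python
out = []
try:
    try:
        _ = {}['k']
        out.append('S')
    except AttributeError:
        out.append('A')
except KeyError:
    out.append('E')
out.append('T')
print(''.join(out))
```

Execution trace: 'E' (outer except KeyError) → 'T' (after the try/except). Output: ET

Answer: ET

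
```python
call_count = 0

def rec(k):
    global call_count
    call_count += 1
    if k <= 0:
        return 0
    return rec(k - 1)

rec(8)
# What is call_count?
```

Linear recursion stepping by 1: 9 calls from k=8 down to ≤0.

Answer: 9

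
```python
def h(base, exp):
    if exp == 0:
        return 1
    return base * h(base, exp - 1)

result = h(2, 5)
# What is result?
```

h(2, 5) = 2 * 2 * 2 * 2 * 2 = 32

Answer: 32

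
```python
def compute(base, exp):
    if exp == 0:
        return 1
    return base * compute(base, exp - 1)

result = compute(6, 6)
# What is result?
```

compute(6, 6) = 6 * 6 * 6 * 6 * 6 * 6 = 46656

Answer: 46656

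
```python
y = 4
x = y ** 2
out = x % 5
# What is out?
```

Trace:
`y = 4` → y = 4
`x = y ** 2` → x = 16
`out = x % 5` → out = 1
So out = 1

Answer: 1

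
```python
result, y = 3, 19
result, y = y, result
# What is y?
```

Trace:
`result, y = 3, 19` → result = 3; y = 19
`result, y = y, result` → result = 19; y = 3
So y = 3

Answer: 3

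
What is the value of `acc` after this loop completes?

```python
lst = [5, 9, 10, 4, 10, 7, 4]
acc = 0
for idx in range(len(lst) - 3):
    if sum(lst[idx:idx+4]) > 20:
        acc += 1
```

Count windows with sum > 20
`acc` takes the values: 0 → 1 → 2 → 3 → 4

Answer: 4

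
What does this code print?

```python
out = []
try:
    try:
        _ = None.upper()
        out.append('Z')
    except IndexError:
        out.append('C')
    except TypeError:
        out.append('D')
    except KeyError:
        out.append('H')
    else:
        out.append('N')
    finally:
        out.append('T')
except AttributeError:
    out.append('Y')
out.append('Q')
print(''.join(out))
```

Execution trace: 'T' (finally) → 'Y' (outer except AttributeError) → 'Q' (after the try/except). Output: TYQ

Answer: TYQ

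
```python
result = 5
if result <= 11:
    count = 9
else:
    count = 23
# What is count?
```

Trace:
`result = 5` → result = 5
`if result <= 11: ...` → result <= 11 is True → count = 9
So count = 9

Answer: 9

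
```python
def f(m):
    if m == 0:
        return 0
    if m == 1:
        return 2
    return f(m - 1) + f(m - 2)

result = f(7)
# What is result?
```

Build up from base cases: f(0)=0, f(1)=2, f(2)=2, f(3)=4, f(4)=6, f(5)=10, f(6)=16, ..., f(7)=26

Answer: 26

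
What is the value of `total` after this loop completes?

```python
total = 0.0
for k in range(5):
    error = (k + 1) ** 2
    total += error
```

Sum of squared losses 1² + 2² + ... + 5²
`total` takes the values: 0.0 → 1.0 → 5.0 → 14.0 → 30.0 → 55.0

Answer: 55.0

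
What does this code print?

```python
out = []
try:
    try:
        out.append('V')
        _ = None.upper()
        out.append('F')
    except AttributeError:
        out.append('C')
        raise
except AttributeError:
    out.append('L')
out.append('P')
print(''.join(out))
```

Execution trace: 'V' (inner try body) → 'C' (inner except AttributeError) → 'L' (outer except AttributeError) → 'P' (after the try/except). Output: VCLP

Answer: VCLP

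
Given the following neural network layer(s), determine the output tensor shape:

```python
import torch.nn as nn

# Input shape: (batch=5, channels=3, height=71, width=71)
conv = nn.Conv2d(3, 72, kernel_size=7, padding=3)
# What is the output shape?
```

Input: (5, 3, 71, 71) -> Output: (5, 72, 71, 71)

Answer: (5, 72, 71, 71)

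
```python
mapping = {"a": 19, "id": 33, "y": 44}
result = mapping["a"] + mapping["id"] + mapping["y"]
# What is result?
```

Trace:
`mapping = {"a": 19, "id": 33, "y": 44}` → mapping = {'a': 19, 'id': 33, 'y': 44}
`result = mapping["a"] + mapping["id"] + mapping["y"]` → result = 96
So result = 96

Answer: 96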